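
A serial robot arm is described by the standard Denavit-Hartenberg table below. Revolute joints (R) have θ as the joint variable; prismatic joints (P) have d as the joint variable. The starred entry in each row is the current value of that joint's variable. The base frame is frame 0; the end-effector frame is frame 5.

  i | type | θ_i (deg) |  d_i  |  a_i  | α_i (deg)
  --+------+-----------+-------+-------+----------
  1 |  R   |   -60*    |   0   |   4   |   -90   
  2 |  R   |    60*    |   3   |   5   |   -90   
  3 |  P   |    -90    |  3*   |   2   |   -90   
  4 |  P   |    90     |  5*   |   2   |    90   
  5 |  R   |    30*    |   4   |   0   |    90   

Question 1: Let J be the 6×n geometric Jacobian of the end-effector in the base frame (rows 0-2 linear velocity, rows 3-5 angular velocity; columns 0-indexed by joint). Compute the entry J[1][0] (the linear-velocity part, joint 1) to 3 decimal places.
axis z_0 = ẑ; lever o_n−o_0 = (11.8612,-2.5442,-9.1603)
cross product → J_v[:, 0] = (2.5442,11.8612,-0.0000)
J_ω[:, 0] = z_0
entry J[1][0] = 11.8612

11.861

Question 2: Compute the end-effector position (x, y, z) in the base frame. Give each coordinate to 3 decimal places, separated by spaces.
after link 1: o_1 = (2.0000, -3.4641, 0.0000)
after link 2: o_2 = (5.8481, -4.1292, -4.3301)
after link 3: o_3 = (6.2811, -0.8792, -5.8301)
after link 4: o_4 = (8.3971, -4.5442, -9.1603)
after link 5: o_5 = (11.8612, -2.5442, -9.1603)

11.861 -2.544 -9.160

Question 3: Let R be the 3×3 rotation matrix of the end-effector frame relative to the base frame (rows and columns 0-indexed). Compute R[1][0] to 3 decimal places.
-0.866

End-effector x-axis (col 0 of R) = (0.5000,-0.8660,0.0000)
R[1][0] = -0.8660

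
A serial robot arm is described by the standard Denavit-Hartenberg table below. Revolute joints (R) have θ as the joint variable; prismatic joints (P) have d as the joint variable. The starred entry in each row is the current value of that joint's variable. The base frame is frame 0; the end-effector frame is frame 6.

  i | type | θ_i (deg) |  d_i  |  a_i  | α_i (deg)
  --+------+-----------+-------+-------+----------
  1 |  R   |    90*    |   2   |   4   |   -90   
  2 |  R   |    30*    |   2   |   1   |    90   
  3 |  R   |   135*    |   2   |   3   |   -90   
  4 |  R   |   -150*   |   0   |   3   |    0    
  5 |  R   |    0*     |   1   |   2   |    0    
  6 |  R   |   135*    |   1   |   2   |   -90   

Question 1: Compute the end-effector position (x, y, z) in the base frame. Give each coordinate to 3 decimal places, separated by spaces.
after link 1: o_1 = (0.0000, 4.0000, 2.0000)
after link 2: o_2 = (-2.0000, 4.8660, 1.5000)
after link 3: o_3 = (-4.1213, 4.0289, 4.2927)
after link 4: o_4 = (-2.2842, 6.3699, 4.6732)
after link 5: o_5 = (-0.3524, 7.3182, 5.2804)
after link 6: o_6 = (-1.0113, 5.7816, 6.7653)

-1.011 5.782 6.765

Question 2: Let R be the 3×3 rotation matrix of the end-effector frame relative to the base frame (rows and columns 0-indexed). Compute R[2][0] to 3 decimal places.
End-effector x-axis (col 0 of R) = (-0.6830,-0.4621,0.5657)
R[2][0] = 0.5657

0.566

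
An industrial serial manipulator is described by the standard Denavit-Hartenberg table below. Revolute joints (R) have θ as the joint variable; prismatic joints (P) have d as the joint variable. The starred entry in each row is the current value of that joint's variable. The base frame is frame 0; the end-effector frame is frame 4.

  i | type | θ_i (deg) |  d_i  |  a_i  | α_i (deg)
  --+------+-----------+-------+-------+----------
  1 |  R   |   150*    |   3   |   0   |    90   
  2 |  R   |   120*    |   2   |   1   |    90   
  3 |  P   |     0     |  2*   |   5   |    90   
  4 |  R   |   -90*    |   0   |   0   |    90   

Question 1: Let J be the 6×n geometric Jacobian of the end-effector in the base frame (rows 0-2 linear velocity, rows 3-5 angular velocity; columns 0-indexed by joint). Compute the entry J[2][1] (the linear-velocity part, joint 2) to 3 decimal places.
axis z_1 = (0.5000,0.8660,0.0000); lever o_n−o_1 = (2.0981,1.0981,6.1962)
cross product → J_v[:, 1] = (5.3660,-3.0981,-1.2679)
J_ω[:, 1] = z_1
entry J[2][1] = -1.2679

-1.268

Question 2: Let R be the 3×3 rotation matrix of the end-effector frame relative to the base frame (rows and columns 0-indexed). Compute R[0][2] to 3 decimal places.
End-effector z-axis (col 2 of R) = (-0.4330,0.2500,-0.8660)
R[0][2] = -0.4330

-0.433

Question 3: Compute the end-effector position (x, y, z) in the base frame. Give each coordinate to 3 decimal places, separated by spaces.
after link 1: o_1 = (0.0000, 0.0000, 3.0000)
after link 2: o_2 = (1.4330, 1.4821, 3.8660)
after link 3: o_3 = (2.0981, 1.0981, 9.1962)
after link 4: o_4 = (2.0981, 1.0981, 9.1962)

2.098 1.098 9.196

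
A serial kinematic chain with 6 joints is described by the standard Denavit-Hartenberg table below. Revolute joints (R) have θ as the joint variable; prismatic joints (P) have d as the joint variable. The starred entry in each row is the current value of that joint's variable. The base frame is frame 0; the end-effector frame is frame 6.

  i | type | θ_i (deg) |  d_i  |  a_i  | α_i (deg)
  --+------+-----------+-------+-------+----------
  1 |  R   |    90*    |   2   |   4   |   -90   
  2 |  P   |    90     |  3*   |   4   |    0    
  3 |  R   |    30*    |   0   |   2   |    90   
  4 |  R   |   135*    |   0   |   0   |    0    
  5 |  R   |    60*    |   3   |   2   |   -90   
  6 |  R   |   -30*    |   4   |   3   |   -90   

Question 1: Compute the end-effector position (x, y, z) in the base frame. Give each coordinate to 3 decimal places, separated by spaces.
after link 1: o_1 = (0.0000, 4.0000, 2.0000)
after link 2: o_2 = (-3.0000, 4.0000, -2.0000)
after link 3: o_3 = (-3.0000, 3.0000, -3.7321)
after link 4: o_4 = (-3.0000, 3.0000, -3.7321)
after link 5: o_5 = (-2.4824, 6.5640, -3.5590)
after link 6: o_6 = (2.0538, 8.6002, -3.0323)

2.054 8.600 -3.032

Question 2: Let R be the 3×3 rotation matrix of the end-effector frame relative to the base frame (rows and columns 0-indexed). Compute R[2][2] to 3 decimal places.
End-effector z-axis (col 2 of R) = (0.1294,-0.5085,0.8513)
R[2][2] = 0.8513

0.851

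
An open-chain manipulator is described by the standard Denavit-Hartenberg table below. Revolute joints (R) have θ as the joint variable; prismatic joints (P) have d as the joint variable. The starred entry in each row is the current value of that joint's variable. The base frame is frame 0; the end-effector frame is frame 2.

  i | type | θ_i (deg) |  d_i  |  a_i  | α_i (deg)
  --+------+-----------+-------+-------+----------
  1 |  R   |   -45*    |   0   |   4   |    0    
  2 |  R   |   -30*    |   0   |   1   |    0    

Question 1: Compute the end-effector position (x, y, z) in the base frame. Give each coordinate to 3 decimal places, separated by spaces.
3.087 -3.794 0.000

after link 1: o_1 = (2.8284, -2.8284, 0.0000)
after link 2: o_2 = (3.0872, -3.7944, 0.0000)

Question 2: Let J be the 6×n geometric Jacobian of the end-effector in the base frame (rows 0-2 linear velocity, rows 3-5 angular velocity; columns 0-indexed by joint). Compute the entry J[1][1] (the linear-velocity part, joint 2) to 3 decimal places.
axis z_1 = (0.0000,0.0000,1.0000); lever o_n−o_1 = (0.2588,-0.9659,0.0000)
cross product → J_v[:, 1] = (0.9659,0.2588,-0.0000)
J_ω[:, 1] = z_1
entry J[1][1] = 0.2588

0.259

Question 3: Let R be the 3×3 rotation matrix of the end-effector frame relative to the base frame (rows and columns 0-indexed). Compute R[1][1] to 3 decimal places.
0.259

End-effector y-axis (col 1 of R) = (0.9659,0.2588,0.0000)
R[1][1] = 0.2588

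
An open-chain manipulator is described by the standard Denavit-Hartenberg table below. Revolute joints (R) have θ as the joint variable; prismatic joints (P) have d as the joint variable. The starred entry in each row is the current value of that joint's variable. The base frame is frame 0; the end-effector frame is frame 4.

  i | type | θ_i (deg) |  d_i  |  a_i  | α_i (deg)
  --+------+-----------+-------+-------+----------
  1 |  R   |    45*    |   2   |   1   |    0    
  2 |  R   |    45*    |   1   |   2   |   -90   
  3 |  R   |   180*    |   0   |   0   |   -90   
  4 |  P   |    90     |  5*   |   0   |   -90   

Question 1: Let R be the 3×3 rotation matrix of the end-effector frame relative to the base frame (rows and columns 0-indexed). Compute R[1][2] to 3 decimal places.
1.000

End-effector z-axis (col 2 of R) = (0.0000,1.0000,0.0000)
R[1][2] = 1.0000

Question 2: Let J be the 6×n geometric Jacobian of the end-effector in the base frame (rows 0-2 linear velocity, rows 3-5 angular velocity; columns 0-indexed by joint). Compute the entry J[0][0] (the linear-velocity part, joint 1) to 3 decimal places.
-2.707

axis z_0 = ẑ; lever o_n−o_0 = (0.7071,2.7071,8.0000)
cross product → J_v[:, 0] = (-2.7071,0.7071,0.0000)
J_ω[:, 0] = z_0
entry J[0][0] = -2.7071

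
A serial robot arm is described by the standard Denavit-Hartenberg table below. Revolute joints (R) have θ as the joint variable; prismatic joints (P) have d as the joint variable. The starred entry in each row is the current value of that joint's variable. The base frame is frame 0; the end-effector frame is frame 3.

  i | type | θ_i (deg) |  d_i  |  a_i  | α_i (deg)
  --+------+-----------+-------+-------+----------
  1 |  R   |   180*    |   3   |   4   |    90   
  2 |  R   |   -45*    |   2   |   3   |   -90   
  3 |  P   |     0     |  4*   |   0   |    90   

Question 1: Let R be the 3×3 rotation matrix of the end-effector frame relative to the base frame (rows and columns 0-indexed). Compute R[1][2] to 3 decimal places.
End-effector z-axis (col 2 of R) = (0.0000,1.0000,0.0000)
R[1][2] = 1.0000

1.000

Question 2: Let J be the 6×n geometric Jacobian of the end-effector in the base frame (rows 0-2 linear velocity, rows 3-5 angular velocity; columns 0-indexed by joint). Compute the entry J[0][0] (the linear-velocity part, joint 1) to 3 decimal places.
-2.000

axis z_0 = ẑ; lever o_n−o_0 = (-8.9497,2.0000,3.7071)
cross product → J_v[:, 0] = (-2.0000,-8.9497,0.0000)
J_ω[:, 0] = z_0
entry J[0][0] = -2.0000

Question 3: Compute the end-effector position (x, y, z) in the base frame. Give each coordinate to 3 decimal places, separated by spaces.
after link 1: o_1 = (-4.0000, 0.0000, 3.0000)
after link 2: o_2 = (-6.1213, 2.0000, 0.8787)
after link 3: o_3 = (-8.9497, 2.0000, 3.7071)

-8.950 2.000 3.707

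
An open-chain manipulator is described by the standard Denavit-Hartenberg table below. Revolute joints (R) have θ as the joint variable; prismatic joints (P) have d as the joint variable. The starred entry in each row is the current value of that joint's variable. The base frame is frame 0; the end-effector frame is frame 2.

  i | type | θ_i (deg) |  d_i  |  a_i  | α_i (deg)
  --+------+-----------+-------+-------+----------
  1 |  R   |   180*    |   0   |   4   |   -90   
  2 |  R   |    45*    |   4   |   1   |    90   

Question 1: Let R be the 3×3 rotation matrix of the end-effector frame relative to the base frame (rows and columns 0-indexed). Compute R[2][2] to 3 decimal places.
End-effector z-axis (col 2 of R) = (-0.7071,0.0000,0.7071)
R[2][2] = 0.7071

0.707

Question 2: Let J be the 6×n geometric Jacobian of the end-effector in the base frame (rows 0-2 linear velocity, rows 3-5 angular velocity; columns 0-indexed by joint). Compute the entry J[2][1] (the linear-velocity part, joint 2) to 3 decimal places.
-0.707

axis z_1 = (-0.0000,-1.0000,0.0000); lever o_n−o_1 = (-0.7071,-4.0000,-0.7071)
cross product → J_v[:, 1] = (0.7071,-0.0000,-0.7071)
J_ω[:, 1] = z_1
entry J[2][1] = -0.7071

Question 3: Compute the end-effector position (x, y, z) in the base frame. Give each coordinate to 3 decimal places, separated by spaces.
after link 1: o_1 = (-4.0000, 0.0000, 0.0000)
after link 2: o_2 = (-4.7071, -4.0000, -0.7071)

-4.707 -4.000 -0.707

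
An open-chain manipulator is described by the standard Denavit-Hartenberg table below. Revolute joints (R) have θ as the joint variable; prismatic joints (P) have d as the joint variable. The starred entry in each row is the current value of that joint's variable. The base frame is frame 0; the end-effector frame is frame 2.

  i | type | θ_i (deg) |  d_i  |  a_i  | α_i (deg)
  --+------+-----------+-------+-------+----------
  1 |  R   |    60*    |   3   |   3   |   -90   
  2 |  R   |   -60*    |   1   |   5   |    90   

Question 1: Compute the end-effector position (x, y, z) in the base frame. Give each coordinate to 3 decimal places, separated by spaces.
1.884 5.263 7.330

after link 1: o_1 = (1.5000, 2.5981, 3.0000)
after link 2: o_2 = (1.8840, 5.2631, 7.3301)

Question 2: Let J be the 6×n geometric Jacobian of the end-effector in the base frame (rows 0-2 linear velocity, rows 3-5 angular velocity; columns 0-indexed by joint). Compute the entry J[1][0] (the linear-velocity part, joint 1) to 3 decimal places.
1.884

axis z_0 = ẑ; lever o_n−o_0 = (1.8840,5.2631,7.3301)
cross product → J_v[:, 0] = (-5.2631,1.8840,0.0000)
J_ω[:, 0] = z_0
entry J[1][0] = 1.8840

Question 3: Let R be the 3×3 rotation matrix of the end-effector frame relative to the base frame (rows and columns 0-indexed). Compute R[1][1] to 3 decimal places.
0.500

End-effector y-axis (col 1 of R) = (-0.8660,0.5000,0.0000)
R[1][1] = 0.5000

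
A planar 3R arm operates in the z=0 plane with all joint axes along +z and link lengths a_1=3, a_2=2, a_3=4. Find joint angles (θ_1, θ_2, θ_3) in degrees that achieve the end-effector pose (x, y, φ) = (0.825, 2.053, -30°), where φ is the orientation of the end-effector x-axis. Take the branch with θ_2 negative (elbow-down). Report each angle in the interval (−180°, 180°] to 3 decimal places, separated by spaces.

135.005 -30.006 -134.999

wrist centre = target − a_3·(cos φ, sin φ) = (-2.6391, 4.0530)
cos θ_2 = (23.3917−3²−2²)/(2·3·2) = 0.8660; θ_2 = -30.0061° (elbow-down)
β = atan2(4.0530,-2.6391) = 123.0701°; ψ = atan2(-1.0002,4.7319) = -11.9349°
θ_1 = β − ψ = 135.0049°
θ_3 = φ − θ_1 − θ_2 = -134.9988° (wrapped to (-180°,180°])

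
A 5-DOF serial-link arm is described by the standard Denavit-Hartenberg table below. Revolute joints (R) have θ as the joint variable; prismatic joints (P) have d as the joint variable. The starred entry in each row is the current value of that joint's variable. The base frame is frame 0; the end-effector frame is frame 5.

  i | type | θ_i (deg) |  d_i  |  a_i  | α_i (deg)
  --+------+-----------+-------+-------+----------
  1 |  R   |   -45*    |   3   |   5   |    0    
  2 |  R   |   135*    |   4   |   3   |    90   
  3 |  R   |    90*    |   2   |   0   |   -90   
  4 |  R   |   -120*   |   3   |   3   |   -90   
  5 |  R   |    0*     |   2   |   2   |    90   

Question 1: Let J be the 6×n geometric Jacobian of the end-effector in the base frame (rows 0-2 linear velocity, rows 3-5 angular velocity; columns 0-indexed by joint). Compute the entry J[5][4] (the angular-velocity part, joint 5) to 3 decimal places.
0.866

axis z_4 = (0.5000,0.0000,0.8660); lever o_n−o_4 = (2.7321,0.0000,0.7321)
cross product → J_v[:, 4] = (0.0000,2.0000,-0.0000)
J_ω[:, 4] = z_4
entry J[5][4] = 0.8660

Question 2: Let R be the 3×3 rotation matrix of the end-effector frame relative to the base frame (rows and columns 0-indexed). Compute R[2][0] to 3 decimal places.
-0.500

End-effector x-axis (col 0 of R) = (0.8660,0.0000,-0.5000)
R[2][0] = -0.5000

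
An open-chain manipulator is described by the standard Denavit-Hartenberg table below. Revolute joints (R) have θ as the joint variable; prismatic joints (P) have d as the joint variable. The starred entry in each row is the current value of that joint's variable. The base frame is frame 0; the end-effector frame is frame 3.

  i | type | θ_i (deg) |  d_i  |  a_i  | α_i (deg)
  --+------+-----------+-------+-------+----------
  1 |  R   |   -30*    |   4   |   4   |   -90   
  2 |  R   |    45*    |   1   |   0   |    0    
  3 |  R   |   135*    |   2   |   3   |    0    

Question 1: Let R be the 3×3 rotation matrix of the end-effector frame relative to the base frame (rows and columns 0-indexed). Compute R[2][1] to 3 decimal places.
End-effector y-axis (col 1 of R) = (-0.0000,0.0000,1.0000)
R[2][1] = 1.0000

1.000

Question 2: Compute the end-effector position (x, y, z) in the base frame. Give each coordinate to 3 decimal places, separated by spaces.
after link 1: o_1 = (3.4641, -2.0000, 4.0000)
after link 2: o_2 = (3.9641, -1.1340, 4.0000)
after link 3: o_3 = (2.3660, 2.0981, 4.0000)

2.366 2.098 4.000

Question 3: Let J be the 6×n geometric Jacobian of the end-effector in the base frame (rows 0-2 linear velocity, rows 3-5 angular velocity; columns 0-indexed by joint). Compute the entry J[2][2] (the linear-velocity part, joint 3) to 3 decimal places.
axis z_2 = (0.5000,0.8660,0.0000); lever o_n−o_2 = (-1.5981,3.2321,-0.0000)
cross product → J_v[:, 2] = (-0.0000,0.0000,3.0000)
J_ω[:, 2] = z_2
entry J[2][2] = 3.0000

3.000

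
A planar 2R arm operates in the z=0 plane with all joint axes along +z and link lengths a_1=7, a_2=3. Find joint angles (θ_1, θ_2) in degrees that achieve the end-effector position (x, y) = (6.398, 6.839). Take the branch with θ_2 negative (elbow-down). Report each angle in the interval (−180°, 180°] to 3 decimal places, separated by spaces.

59.996 -44.985

cos θ_2 = (87.7063−7²−3²)/(2·7·3) = 0.7073; θ_2 = -44.9849° (elbow-down)
β = atan2(6.8390,6.3980) = 46.9081°; ψ = atan2(-2.1208,9.1219) = -13.0883°
θ_1 = β − ψ = 59.9964°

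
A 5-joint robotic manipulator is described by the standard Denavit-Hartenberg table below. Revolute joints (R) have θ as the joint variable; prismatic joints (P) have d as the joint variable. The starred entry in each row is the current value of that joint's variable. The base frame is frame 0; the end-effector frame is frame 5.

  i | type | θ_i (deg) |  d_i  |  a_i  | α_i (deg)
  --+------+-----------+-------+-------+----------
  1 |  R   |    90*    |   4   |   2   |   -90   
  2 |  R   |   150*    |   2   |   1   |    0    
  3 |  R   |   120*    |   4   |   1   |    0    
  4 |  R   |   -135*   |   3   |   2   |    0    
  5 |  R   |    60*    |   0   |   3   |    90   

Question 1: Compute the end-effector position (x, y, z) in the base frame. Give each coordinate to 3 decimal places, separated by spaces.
after link 1: o_1 = (0.0000, 2.0000, 4.0000)
after link 2: o_2 = (-2.0000, 1.1340, 3.5000)
after link 3: o_3 = (-6.0000, 1.1340, 4.5000)
after link 4: o_4 = (-9.0000, -0.2802, 3.0858)
after link 5: o_5 = (-9.0000, -3.1780, 3.8622)

-9.000 -3.178 3.862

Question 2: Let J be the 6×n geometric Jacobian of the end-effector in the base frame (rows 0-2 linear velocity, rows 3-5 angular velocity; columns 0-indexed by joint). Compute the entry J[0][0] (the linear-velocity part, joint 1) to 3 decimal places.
3.178

axis z_0 = ẑ; lever o_n−o_0 = (-9.0000,-3.1780,3.8622)
cross product → J_v[:, 0] = (3.1780,-9.0000,0.0000)
J_ω[:, 0] = z_0
entry J[0][0] = 3.1780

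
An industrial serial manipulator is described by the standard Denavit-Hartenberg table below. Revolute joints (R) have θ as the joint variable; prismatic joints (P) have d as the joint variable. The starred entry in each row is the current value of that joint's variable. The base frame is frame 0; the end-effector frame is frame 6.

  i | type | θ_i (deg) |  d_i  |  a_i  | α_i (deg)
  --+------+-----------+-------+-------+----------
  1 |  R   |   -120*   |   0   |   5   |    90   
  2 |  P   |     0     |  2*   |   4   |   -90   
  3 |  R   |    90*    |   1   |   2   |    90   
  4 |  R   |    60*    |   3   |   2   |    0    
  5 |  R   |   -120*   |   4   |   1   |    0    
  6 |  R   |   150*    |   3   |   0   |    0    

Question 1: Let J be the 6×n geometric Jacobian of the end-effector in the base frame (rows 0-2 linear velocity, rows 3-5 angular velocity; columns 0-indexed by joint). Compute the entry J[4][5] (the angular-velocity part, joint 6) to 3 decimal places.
axis z_5 = (-0.5000,-0.8660,0.0000); lever o_n−o_5 = (-1.5000,-2.5981,0.0000)
cross product → J_v[:, 5] = (-0.0000,0.0000,0.0000)
J_ω[:, 5] = z_5
entry J[4][5] = -0.8660

-0.866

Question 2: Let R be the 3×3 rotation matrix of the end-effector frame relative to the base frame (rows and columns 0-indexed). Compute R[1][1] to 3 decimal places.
End-effector y-axis (col 1 of R) = (-0.8660,0.5000,-0.0000)
R[1][1] = 0.5000

0.500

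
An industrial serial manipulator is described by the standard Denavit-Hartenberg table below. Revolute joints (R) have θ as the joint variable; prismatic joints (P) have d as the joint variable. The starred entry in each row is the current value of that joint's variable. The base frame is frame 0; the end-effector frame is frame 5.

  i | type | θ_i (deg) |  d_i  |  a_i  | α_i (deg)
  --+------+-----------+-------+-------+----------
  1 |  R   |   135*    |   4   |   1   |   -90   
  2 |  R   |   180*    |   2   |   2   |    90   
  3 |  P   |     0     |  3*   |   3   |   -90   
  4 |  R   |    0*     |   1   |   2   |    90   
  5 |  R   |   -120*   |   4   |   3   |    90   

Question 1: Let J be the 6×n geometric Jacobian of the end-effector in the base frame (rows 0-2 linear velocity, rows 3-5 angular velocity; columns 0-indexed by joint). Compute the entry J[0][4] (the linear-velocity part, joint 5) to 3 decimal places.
2.898

axis z_4 = (-0.0000,0.0000,-1.0000); lever o_n−o_4 = (0.7765,2.8978,-4.0000)
cross product → J_v[:, 4] = (2.8978,-0.7765,-0.0000)
J_ω[:, 4] = z_4
entry J[0][4] = 2.8978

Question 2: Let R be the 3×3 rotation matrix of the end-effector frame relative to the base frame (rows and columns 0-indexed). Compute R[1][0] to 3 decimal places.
0.966

End-effector x-axis (col 0 of R) = (0.2588,0.9659,-0.0000)
R[1][0] = 0.9659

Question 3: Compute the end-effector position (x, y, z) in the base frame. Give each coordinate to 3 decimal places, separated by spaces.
2.898 -3.466 -3.000

after link 1: o_1 = (-0.7071, 0.7071, 4.0000)
after link 2: o_2 = (-0.7071, -2.1213, 4.0000)
after link 3: o_3 = (1.4142, -4.2426, 1.0000)
after link 4: o_4 = (2.1213, -6.3640, 1.0000)
after link 5: o_5 = (2.8978, -3.4662, -3.0000)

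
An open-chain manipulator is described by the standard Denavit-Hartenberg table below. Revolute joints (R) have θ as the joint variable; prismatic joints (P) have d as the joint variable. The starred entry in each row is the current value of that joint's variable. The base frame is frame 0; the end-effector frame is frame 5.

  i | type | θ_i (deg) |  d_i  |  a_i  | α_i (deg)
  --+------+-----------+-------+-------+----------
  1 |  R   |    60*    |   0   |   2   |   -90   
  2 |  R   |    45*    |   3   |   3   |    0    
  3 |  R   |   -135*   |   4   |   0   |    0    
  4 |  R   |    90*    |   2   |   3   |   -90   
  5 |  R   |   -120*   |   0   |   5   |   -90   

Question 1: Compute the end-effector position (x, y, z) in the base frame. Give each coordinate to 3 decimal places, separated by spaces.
-9.234 10.667 -2.121

after link 1: o_1 = (1.0000, 1.7321, 0.0000)
after link 2: o_2 = (-0.5374, 5.0692, -2.1213)
after link 3: o_3 = (-4.0015, 7.0692, -2.1213)
after link 4: o_4 = (-4.2336, 10.6672, -2.1213)
after link 5: o_5 = (-9.2336, 10.6672, -2.1213)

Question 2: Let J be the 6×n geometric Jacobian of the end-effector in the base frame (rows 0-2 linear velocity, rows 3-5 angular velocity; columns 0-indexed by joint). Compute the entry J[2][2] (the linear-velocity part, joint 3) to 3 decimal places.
-0.500

axis z_2 = (-0.8660,0.5000,0.0000); lever o_n−o_2 = (-8.6962,5.5981,0.0000)
cross product → J_v[:, 2] = (0.0000,0.0000,-0.5000)
J_ω[:, 2] = z_2
entry J[2][2] = -0.5000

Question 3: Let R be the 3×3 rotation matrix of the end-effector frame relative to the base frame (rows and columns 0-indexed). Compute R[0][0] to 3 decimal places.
End-effector x-axis (col 0 of R) = (-1.0000,0.0000,0.0000)
R[0][0] = -1.0000

-1.000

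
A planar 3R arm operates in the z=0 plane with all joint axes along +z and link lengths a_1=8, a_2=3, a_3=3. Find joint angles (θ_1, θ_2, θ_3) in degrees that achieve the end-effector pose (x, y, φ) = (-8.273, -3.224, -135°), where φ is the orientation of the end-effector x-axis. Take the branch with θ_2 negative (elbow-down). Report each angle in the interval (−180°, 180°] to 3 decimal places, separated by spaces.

wrist centre = target − a_3·(cos φ, sin φ) = (-6.1517, -1.1027)
cos θ_2 = (39.0591−8²−3²)/(2·8·3) = -0.7071; θ_2 = -134.9997° (elbow-down)
β = atan2(-1.1027,-6.1517) = -169.8377°; ψ = atan2(-2.1213,5.8787) = -19.8420°
θ_1 = β − ψ = -149.9957°
θ_3 = φ − θ_1 − θ_2 = 149.9954° (wrapped to (-180°,180°])

-149.996 -135.000 149.995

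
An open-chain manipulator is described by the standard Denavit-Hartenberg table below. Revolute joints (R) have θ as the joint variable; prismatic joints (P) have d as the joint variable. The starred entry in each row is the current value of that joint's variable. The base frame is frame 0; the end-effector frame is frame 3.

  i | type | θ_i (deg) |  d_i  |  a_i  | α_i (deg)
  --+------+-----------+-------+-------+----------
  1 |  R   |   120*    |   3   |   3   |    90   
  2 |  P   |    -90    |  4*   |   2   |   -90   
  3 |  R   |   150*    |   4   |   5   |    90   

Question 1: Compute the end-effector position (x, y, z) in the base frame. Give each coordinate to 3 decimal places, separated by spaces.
after link 1: o_1 = (-1.5000, 2.5981, 3.0000)
after link 2: o_2 = (1.9641, 4.5981, 1.0000)
after link 3: o_3 = (-2.2010, 6.8122, 5.3301)

-2.201 6.812 5.330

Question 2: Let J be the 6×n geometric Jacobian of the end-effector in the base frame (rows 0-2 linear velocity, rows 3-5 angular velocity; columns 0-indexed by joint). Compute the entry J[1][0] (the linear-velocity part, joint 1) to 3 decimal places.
axis z_0 = ẑ; lever o_n−o_0 = (-2.2010,6.8122,5.3301)
cross product → J_v[:, 0] = (-6.8122,-2.2010,0.0000)
J_ω[:, 0] = z_0
entry J[1][0] = -2.2010

-2.201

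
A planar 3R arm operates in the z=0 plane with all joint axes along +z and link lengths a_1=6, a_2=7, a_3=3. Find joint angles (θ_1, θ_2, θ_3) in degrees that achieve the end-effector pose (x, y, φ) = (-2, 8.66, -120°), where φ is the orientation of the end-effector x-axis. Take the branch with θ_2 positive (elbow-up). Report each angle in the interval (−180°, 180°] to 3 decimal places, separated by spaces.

wrist centre = target − a_3·(cos φ, sin φ) = (-0.5000, 11.2581)
cos θ_2 = (126.9943−6²−7²)/(2·6·7) = 0.4999; θ_2 = 60.0045° (elbow-up)
β = atan2(11.2581,-0.5000) = 92.5430°; ψ = atan2(6.0625,9.4995) = 32.5454°
θ_1 = β − ψ = 59.9976°
θ_3 = φ − θ_1 − θ_2 = 119.9979° (wrapped to (-180°,180°])

59.998 60.005 119.998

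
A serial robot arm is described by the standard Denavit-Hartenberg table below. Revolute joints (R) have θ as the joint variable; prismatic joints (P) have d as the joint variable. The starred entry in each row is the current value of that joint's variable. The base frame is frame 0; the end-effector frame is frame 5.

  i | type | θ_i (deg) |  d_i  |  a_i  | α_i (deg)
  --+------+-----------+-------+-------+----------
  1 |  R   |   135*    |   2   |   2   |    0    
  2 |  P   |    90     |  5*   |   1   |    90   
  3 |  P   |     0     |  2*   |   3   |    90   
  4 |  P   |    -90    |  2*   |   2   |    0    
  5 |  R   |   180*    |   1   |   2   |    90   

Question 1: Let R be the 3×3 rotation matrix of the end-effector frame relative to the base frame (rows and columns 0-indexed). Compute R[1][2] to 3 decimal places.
-0.707

End-effector z-axis (col 2 of R) = (-0.7071,-0.7071,-0.0000)
R[1][2] = -0.7071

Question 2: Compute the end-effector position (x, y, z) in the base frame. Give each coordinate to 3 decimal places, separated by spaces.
after link 1: o_1 = (-1.4142, 1.4142, 2.0000)
after link 2: o_2 = (-2.1213, 0.7071, 7.0000)
after link 3: o_3 = (-5.6569, 0.0000, 7.0000)
after link 4: o_4 = (-4.2426, -1.4142, 5.0000)
after link 5: o_5 = (-5.6569, 0.0000, 4.0000)

-5.657 0.000 4.000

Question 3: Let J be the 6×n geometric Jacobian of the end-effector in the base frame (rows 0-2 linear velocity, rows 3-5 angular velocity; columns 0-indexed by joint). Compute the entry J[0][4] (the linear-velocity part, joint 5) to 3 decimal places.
1.414

axis z_4 = (-0.0000,0.0000,-1.0000); lever o_n−o_4 = (-1.4142,1.4142,-1.0000)
cross product → J_v[:, 4] = (1.4142,1.4142,0.0000)
J_ω[:, 4] = z_4
entry J[0][4] = 1.4142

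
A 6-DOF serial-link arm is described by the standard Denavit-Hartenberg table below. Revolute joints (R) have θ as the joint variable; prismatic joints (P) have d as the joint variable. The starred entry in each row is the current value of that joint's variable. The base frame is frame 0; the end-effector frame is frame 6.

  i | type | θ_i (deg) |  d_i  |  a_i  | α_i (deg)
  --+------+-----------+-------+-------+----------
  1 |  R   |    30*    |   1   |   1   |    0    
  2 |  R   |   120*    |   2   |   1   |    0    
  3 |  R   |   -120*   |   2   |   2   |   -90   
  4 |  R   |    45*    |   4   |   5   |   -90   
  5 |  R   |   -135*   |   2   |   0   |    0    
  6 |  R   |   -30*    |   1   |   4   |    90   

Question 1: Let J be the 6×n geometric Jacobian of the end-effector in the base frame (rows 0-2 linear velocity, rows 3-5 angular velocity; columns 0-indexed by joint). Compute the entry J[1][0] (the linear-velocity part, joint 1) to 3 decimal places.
axis z_0 = ẑ; lever o_n−o_0 = (-1.9269,5.7018,2.0752)
cross product → J_v[:, 0] = (-5.7018,-1.9269,0.0000)
J_ω[:, 0] = z_0
entry J[1][0] = -1.9269

-1.927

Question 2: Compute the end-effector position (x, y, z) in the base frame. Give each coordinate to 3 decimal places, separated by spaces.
after link 1: o_1 = (0.8660, 0.5000, 1.0000)
after link 2: o_2 = (0.0000, 1.0000, 3.0000)
after link 3: o_3 = (1.7321, 2.0000, 5.0000)
after link 4: o_4 = (2.7939, 7.2319, 1.4645)
after link 5: o_5 = (1.5692, 6.5248, 0.0503)
after link 6: o_6 = (-1.9269, 5.7018, 2.0752)

-1.927 5.702 2.075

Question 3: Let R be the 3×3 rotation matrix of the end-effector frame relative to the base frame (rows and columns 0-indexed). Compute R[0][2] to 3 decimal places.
End-effector z-axis (col 2 of R) = (0.3245,-0.9280,0.1830)
R[0][2] = 0.3245

0.324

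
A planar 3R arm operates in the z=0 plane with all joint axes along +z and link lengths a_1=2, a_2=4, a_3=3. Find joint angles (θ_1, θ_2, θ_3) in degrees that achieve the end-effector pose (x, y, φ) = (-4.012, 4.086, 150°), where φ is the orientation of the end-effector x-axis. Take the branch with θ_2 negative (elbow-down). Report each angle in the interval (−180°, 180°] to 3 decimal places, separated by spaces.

-135.009 -134.999 60.007

wrist centre = target − a_3·(cos φ, sin φ) = (-1.4139, 2.5860)
cos θ_2 = (8.6866−2²−4²)/(2·2·4) = -0.7071; θ_2 = -134.9986° (elbow-down)
β = atan2(2.5860,-1.4139) = 118.6681°; ψ = atan2(-2.8285,-0.8284) = -106.3232°
θ_1 = β − ψ = 224.9913°
θ_3 = φ − θ_1 − θ_2 = 60.0072° (wrapped to (-180°,180°])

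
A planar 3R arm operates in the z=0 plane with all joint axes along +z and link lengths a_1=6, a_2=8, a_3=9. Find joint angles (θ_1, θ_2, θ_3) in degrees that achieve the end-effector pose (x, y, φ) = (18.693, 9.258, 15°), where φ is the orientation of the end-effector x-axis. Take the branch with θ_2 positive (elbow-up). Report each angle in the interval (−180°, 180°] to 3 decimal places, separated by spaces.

wrist centre = target − a_3·(cos φ, sin φ) = (9.9997, 6.9286)
cos θ_2 = (147.9992−6²−8²)/(2·6·8) = 0.5000; θ_2 = 60.0005° (elbow-up)
β = atan2(6.9286,9.9997) = 34.7175°; ψ = atan2(6.9282,9.9999) = 34.7153°
θ_1 = β − ψ = 0.0022°
θ_3 = φ − θ_1 − θ_2 = -45.0027° (wrapped to (-180°,180°])

0.002 60.001 -45.003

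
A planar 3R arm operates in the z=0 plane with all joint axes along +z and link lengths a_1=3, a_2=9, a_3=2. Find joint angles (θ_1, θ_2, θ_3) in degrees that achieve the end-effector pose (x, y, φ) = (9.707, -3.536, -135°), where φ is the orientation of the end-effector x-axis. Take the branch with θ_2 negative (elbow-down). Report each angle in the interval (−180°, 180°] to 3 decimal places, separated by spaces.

23.400 -45.001 -113.399

wrist centre = target − a_3·(cos φ, sin φ) = (11.1212, -2.1218)
cos θ_2 = (128.1834−3²−9²)/(2·3·9) = 0.7071; θ_2 = -45.0006° (elbow-down)
β = atan2(-2.1218,11.1212) = -10.8015°; ψ = atan2(-6.3640,9.3639) = -34.2014°
θ_1 = β − ψ = 23.3999°
θ_3 = φ − θ_1 − θ_2 = -113.3993° (wrapped to (-180°,180°])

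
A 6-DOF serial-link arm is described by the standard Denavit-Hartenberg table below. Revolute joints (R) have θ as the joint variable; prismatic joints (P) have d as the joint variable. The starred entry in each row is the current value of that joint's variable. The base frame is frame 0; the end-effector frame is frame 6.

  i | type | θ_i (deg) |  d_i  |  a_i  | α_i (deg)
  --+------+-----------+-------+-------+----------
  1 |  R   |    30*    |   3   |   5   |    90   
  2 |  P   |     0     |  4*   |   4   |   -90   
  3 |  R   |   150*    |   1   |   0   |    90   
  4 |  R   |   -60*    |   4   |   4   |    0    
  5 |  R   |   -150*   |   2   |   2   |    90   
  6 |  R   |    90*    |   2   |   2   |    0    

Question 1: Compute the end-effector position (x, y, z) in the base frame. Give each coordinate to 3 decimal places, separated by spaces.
after link 1: o_1 = (4.3301, 2.5000, 3.0000)
after link 2: o_2 = (9.7942, 1.0359, 3.0000)
after link 3: o_3 = (9.7942, 1.0359, 4.0000)
after link 4: o_4 = (7.7942, 5.0359, 0.5359)
after link 5: o_5 = (9.5263, 7.0359, 1.5359)
after link 6: o_6 = (8.5263, 9.0359, 3.2679)

8.526 9.036 3.268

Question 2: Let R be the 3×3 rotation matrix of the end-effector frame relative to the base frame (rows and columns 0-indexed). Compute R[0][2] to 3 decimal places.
End-effector z-axis (col 2 of R) = (-0.5000,0.0000,0.8660)
R[0][2] = -0.5000

-0.500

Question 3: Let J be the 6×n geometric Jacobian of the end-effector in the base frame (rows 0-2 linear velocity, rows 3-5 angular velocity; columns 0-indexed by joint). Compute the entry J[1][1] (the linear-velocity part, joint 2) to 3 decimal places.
-0.866

prismatic axis z_1 = (0.5000,-0.8660,0.0000)
J_v[:, 1] = z_1; J_ω[:, 1] = (0,0,0)
entry J[1][1] = -0.8660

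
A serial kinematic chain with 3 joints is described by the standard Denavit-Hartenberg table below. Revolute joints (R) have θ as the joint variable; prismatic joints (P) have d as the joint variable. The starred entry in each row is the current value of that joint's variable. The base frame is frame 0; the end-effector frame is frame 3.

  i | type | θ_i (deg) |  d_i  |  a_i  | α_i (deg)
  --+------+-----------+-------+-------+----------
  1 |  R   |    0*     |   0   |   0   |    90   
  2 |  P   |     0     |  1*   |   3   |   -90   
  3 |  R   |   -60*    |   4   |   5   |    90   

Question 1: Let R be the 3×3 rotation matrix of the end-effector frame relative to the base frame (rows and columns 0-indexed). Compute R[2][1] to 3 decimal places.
End-effector y-axis (col 1 of R) = (0.0000,0.0000,1.0000)
R[2][1] = 1.0000

1.000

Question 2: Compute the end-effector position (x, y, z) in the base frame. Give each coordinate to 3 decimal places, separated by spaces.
after link 1: o_1 = (0.0000, 0.0000, 0.0000)
after link 2: o_2 = (3.0000, -1.0000, 0.0000)
after link 3: o_3 = (5.5000, -5.3301, 4.0000)

5.500 -5.330 4.000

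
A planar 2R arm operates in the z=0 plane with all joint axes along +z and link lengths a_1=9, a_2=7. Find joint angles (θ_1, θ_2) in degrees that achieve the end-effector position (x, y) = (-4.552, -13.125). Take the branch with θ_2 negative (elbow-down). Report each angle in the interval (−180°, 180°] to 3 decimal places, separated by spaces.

-83.252 -60.007

cos θ_2 = (192.9863−9²−7²)/(2·9·7) = 0.4999; θ_2 = -60.0072° (elbow-down)
β = atan2(-13.1250,-4.5520) = -109.1275°; ψ = atan2(-6.0626,12.4992) = -25.8752°
θ_1 = β − ψ = -83.2523°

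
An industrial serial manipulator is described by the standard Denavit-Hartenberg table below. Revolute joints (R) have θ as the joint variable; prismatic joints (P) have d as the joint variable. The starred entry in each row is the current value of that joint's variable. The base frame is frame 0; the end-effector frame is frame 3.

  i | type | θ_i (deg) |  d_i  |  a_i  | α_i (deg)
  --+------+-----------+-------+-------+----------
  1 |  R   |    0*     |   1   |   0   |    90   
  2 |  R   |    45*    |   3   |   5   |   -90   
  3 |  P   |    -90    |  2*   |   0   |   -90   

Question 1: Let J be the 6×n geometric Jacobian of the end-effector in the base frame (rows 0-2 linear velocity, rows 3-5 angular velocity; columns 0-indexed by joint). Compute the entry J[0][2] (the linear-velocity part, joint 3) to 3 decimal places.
prismatic axis z_2 = (-0.7071,-0.0000,0.7071)
J_v[:, 2] = z_2; J_ω[:, 2] = (0,0,0)
entry J[0][2] = -0.7071

-0.707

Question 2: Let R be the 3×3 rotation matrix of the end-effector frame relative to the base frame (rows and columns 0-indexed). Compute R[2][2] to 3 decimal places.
End-effector z-axis (col 2 of R) = (0.7071,0.0000,0.7071)
R[2][2] = 0.7071

0.707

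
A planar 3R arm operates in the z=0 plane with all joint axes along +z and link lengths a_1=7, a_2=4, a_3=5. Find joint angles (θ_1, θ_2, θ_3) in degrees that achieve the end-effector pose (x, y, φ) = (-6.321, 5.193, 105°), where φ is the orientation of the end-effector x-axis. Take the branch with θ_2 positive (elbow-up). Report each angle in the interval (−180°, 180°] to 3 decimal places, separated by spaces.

wrist centre = target − a_3·(cos φ, sin φ) = (-5.0269, 0.3634)
cos θ_2 = (25.4018−7²−4²)/(2·7·4) = -0.7071; θ_2 = 135.0003° (elbow-up)
β = atan2(0.3634,-5.0269) = 175.8656°; ψ = atan2(2.8284,4.1716) = 34.1382°
θ_1 = β − ψ = 141.7274°
θ_3 = φ − θ_1 − θ_2 = -171.7277° (wrapped to (-180°,180°])

141.727 135.000 -171.728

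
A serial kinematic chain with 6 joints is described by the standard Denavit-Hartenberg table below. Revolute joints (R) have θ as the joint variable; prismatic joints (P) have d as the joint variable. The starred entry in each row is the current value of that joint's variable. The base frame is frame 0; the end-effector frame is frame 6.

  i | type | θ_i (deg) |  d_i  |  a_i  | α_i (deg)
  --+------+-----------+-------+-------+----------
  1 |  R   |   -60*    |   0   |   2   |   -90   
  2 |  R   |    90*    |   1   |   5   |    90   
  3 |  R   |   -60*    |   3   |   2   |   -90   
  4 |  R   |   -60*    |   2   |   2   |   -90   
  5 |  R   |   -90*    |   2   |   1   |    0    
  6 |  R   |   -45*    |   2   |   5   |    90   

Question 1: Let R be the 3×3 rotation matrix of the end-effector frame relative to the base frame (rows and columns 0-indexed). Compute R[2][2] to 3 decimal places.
0.789

End-effector z-axis (col 2 of R) = (-0.3472,0.5066,0.7891)
R[2][2] = 0.7891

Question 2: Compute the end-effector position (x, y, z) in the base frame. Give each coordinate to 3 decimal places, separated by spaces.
1.009 -1.346 -13.008

after link 1: o_1 = (1.0000, -1.7321, 0.0000)
after link 2: o_2 = (1.8660, -1.2321, -5.0000)
after link 3: o_3 = (1.8660, -4.6962, -6.0000)
after link 4: o_4 = (2.8481, -6.1292, -8.2321)
after link 5: o_5 = (1.4821, -5.7631, -9.9641)
after link 6: o_6 = (1.0088, -1.3461, -13.0081)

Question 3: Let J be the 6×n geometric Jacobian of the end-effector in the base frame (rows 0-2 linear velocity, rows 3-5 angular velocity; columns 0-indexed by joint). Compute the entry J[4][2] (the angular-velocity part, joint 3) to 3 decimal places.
-0.866

axis z_2 = (0.5000,-0.8660,0.0000); lever o_n−o_2 = (-0.8572,-0.1141,-8.0081)
cross product → J_v[:, 2] = (6.9352,4.0041,-0.7994)
J_ω[:, 2] = z_2
entry J[4][2] = -0.8660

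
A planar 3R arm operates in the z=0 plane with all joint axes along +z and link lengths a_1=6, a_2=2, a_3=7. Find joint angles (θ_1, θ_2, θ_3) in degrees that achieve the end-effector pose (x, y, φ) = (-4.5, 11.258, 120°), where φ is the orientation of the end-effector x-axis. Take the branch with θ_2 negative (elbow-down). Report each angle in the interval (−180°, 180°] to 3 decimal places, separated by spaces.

wrist centre = target − a_3·(cos φ, sin φ) = (-1.0000, 5.1958)
cos θ_2 = (27.9966−6²−2²)/(2·6·2) = -0.5001; θ_2 = -120.0095° (elbow-down)
β = atan2(5.1958,-1.0000) = 100.8941°; ψ = atan2(-1.7319,4.9997) = -19.1059°
θ_1 = β − ψ = 120.0000°
θ_3 = φ − θ_1 − θ_2 = 120.0095° (wrapped to (-180°,180°])

120.000 -120.009 120.009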